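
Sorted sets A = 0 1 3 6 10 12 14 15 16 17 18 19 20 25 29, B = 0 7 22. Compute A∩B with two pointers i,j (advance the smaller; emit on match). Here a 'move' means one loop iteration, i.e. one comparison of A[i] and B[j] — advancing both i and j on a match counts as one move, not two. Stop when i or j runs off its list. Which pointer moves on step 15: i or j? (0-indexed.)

j

i=0 j=0: 0==0 emit, i++,j++
i=1 j=1: 1<7, i++
i=2 j=1: 3<7, i++
i=3 j=1: 6<7, i++
i=4 j=1: 10>7, j++
i=4 j=2: 10<22, i++
i=5 j=2: 12<22, i++
i=6 j=2: 14<22, i++
i=7 j=2: 15<22, i++
i=8 j=2: 16<22, i++
i=9 j=2: 17<22, i++
i=10 j=2: 18<22, i++
i=11 j=2: 19<22, i++
i=12 j=2: 20<22, i++
i=13 j=2: 25>22, j++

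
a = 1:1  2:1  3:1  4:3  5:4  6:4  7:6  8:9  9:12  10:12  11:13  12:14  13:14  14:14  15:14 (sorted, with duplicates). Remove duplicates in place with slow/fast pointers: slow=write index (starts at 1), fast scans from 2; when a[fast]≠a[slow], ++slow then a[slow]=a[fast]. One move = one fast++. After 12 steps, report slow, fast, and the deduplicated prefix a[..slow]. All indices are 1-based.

slow=8, fast=14, prefix=[1, 3, 4, 6, 9, 12, 13, 14]

(s=1,f=2) a[fast]=1=a[slow] dup → fast++
(s=1,f=3) a[fast]=1=a[slow] dup → fast++
(s=1,f=4) a[fast]=3≠a[slow]=1 write a[2]=3 → slow++,fast++
(s=2,f=5) a[fast]=4≠a[slow]=3 write a[3]=4 → slow++,fast++
(s=3,f=6) a[fast]=4=a[slow] dup → fast++
(s=3,f=7) a[fast]=6≠a[slow]=4 write a[4]=6 → slow++,fast++
(s=4,f=8) a[fast]=9≠a[slow]=6 write a[5]=9 → slow++,fast++
(s=5,f=9) a[fast]=12≠a[slow]=9 write a[6]=12 → slow++,fast++
(s=6,f=10) a[fast]=12=a[slow] dup → fast++
(s=6,f=11) a[fast]=13≠a[slow]=12 write a[7]=13 → slow++,fast++
(s=7,f=12) a[fast]=14≠a[slow]=13 write a[8]=14 → slow++,fast++
(s=8,f=13) a[fast]=14=a[slow] dup → fast++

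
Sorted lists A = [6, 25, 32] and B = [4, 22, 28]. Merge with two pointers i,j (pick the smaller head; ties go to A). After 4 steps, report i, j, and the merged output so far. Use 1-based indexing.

i=3, j=3, merged so far=[4, 6, 22, 25]

[i=1,j=1] A[i]=6>B[j]=4 take 4 → j++
[i=1,j=2] A[i]=6<=B[j]=22 take 6 → i++
[i=2,j=2] A[i]=25>B[j]=22 take 22 → j++
[i=2,j=3] A[i]=25<=B[j]=28 take 25 → i++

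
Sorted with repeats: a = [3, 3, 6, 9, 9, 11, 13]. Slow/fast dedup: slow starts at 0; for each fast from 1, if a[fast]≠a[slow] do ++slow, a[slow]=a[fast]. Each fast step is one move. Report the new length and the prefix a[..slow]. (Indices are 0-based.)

length 5; prefix = [3, 6, 9, 11, 13]

(s=0,f=1) a[fast]=3=a[slow] dup → fast++
(s=0,f=2) a[fast]=6≠a[slow]=3 write a[1]=6 → slow++,fast++
(s=1,f=3) a[fast]=9≠a[slow]=6 write a[2]=9 → slow++,fast++
(s=2,f=4) a[fast]=9=a[slow] dup → fast++
(s=2,f=5) a[fast]=11≠a[slow]=9 write a[3]=11 → slow++,fast++
(s=3,f=6) a[fast]=13≠a[slow]=11 write a[4]=13 → slow++,fast++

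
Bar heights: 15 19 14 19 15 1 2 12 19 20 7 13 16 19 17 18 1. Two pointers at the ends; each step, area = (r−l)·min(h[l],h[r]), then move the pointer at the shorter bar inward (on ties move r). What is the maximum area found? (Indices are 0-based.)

l=0 r=16: min(15,1)*16=16 best=16 *, r--
l=0 r=15: min(15,18)*15=225 best=225 *, l++
l=1 r=15: min(19,18)*14=252 best=252 *, r--
l=1 r=14: min(19,17)*13=221 best=252, r--
l=1 r=13: min(19,19)*12=228 best=252, r--
l=1 r=12: min(19,16)*11=176 best=252, r--
l=1 r=11: min(19,13)*10=130 best=252, r--
l=1 r=10: min(19,7)*9=63 best=252, r--
l=1 r=9: min(19,20)*8=152 best=252, l++
l=2 r=9: min(14,20)*7=98 best=252, l++
l=3 r=9: min(19,20)*6=114 best=252, l++
l=4 r=9: min(15,20)*5=75 best=252, l++
l=5 r=9: min(1,20)*4=4 best=252, l++
l=6 r=9: min(2,20)*3=6 best=252, l++
l=7 r=9: min(12,20)*2=24 best=252, l++
l=8 r=9: min(19,20)*1=19 best=252, l++

max area = 252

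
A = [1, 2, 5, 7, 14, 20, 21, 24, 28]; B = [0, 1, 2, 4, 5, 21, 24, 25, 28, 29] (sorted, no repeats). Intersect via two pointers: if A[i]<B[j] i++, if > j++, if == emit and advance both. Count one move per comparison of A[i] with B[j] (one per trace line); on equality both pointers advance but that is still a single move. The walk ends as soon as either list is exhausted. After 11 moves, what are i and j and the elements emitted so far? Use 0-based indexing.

i=8, j=8, emitted=[1, 2, 5, 21, 24]

i=0 j=0: 1>0, j++
i=0 j=1: 1==1 emit, i++,j++
i=1 j=2: 2==2 emit, i++,j++
i=2 j=3: 5>4, j++
i=2 j=4: 5==5 emit, i++,j++
i=3 j=5: 7<21, i++
i=4 j=5: 14<21, i++
i=5 j=5: 20<21, i++
i=6 j=5: 21==21 emit, i++,j++
i=7 j=6: 24==24 emit, i++,j++
i=8 j=7: 28>25, j++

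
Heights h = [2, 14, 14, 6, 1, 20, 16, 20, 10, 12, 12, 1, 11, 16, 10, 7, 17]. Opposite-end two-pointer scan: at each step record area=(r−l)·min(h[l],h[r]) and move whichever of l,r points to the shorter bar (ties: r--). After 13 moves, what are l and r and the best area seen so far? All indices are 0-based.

l=5, r=8, best area=210

[0,16] min(2,17)*16=32 best=32 * → l++
[1,16] min(14,17)*15=210 best=210 * → l++
[2,16] min(14,17)*14=196 best=210 → l++
[3,16] min(6,17)*13=78 best=210 → l++
[4,16] min(1,17)*12=12 best=210 → l++
[5,16] min(20,17)*11=187 best=210 → r--
[5,15] min(20,7)*10=70 best=210 → r--
[5,14] min(20,10)*9=90 best=210 → r--
[5,13] min(20,16)*8=128 best=210 → r--
[5,12] min(20,11)*7=77 best=210 → r--
[5,11] min(20,1)*6=6 best=210 → r--
[5,10] min(20,12)*5=60 best=210 → r--
[5,9] min(20,12)*4=48 best=210 → r--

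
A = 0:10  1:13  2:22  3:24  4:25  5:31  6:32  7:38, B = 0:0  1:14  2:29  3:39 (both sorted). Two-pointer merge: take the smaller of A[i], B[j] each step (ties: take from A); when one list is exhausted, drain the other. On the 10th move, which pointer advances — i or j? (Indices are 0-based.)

i=0 j=0: A[i]=10>B[j]=0 take 0, j++
i=0 j=1: A[i]=10<=B[j]=14 take 10, i++
i=1 j=1: A[i]=13<=B[j]=14 take 13, i++
i=2 j=1: A[i]=22>B[j]=14 take 14, j++
i=2 j=2: A[i]=22<=B[j]=29 take 22, i++
i=3 j=2: A[i]=24<=B[j]=29 take 24, i++
i=4 j=2: A[i]=25<=B[j]=29 take 25, i++
i=5 j=2: A[i]=31>B[j]=29 take 29, j++
i=5 j=3: A[i]=31<=B[j]=39 take 31, i++
i=6 j=3: A[i]=32<=B[j]=39 take 32, i++

i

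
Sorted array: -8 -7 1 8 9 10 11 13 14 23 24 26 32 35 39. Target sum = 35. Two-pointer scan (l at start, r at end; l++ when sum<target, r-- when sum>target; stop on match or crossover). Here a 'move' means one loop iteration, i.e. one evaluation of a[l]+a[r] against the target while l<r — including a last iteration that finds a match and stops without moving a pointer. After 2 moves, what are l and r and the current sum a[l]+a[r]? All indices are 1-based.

l=3, r=15, sum=40

[1,15] -8+39=31 <35 → l++
[2,15] -7+39=32 <35 → l++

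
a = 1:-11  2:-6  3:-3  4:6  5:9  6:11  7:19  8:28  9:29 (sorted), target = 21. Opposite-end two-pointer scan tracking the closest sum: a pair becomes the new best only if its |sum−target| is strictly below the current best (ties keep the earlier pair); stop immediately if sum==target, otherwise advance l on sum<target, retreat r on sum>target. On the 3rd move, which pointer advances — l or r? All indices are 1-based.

[1,9] -11+29=18 d=3 * → l++
[2,9] -6+29=23 d=2 * → r--
[2,8] -6+28=22 d=1 * → r--

r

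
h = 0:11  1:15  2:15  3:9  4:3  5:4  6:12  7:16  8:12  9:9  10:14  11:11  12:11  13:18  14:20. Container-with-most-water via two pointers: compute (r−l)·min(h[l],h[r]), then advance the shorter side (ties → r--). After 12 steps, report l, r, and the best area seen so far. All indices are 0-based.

l=12, r=14, best area=195

l=0 r=14: min(11,20)*14=154 best=154 *, l++
l=1 r=14: min(15,20)*13=195 best=195 *, l++
l=2 r=14: min(15,20)*12=180 best=195, l++
l=3 r=14: min(9,20)*11=99 best=195, l++
l=4 r=14: min(3,20)*10=30 best=195, l++
l=5 r=14: min(4,20)*9=36 best=195, l++
l=6 r=14: min(12,20)*8=96 best=195, l++
l=7 r=14: min(16,20)*7=112 best=195, l++
l=8 r=14: min(12,20)*6=72 best=195, l++
l=9 r=14: min(9,20)*5=45 best=195, l++
l=10 r=14: min(14,20)*4=56 best=195, l++
l=11 r=14: min(11,20)*3=33 best=195, l++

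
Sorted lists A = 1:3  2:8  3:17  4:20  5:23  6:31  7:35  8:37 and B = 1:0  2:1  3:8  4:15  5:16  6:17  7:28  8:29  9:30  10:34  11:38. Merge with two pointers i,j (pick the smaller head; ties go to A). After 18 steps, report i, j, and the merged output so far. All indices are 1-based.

i=9, j=11, merged so far=[0, 1, 3, 8, 8, 15, 16, 17, 17, 20, 23, 28, 29, 30, 31, 34, 35, 37]

[i=1,j=1] A[i]=3>B[j]=0 take 0 → j++
[i=1,j=2] A[i]=3>B[j]=1 take 1 → j++
[i=1,j=3] A[i]=3<=B[j]=8 take 3 → i++
[i=2,j=3] A[i]=8<=B[j]=8 take 8 → i++
[i=3,j=3] A[i]=17>B[j]=8 take 8 → j++
[i=3,j=4] A[i]=17>B[j]=15 take 15 → j++
[i=3,j=5] A[i]=17>B[j]=16 take 16 → j++
[i=3,j=6] A[i]=17<=B[j]=17 take 17 → i++
[i=4,j=6] A[i]=20>B[j]=17 take 17 → j++
[i=4,j=7] A[i]=20<=B[j]=28 take 20 → i++
[i=5,j=7] A[i]=23<=B[j]=28 take 23 → i++
[i=6,j=7] A[i]=31>B[j]=28 take 28 → j++
[i=6,j=8] A[i]=31>B[j]=29 take 29 → j++
[i=6,j=9] A[i]=31>B[j]=30 take 30 → j++
[i=6,j=10] A[i]=31<=B[j]=34 take 31 → i++
[i=7,j=10] A[i]=35>B[j]=34 take 34 → j++
[i=7,j=11] A[i]=35<=B[j]=38 take 35 → i++
[i=8,j=11] A[i]=37<=B[j]=38 take 37 → i++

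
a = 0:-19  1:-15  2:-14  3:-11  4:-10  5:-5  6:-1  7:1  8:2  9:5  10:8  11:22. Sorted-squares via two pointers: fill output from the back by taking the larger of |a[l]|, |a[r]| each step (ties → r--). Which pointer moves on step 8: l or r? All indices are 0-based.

r

l=0 r=11: |-19|<=|22| out[11]=484, r--
l=0 r=10: |-19|>|8| out[10]=361, l++
l=1 r=10: |-15|>|8| out[9]=225, l++
l=2 r=10: |-14|>|8| out[8]=196, l++
l=3 r=10: |-11|>|8| out[7]=121, l++
l=4 r=10: |-10|>|8| out[6]=100, l++
l=5 r=10: |-5|<=|8| out[5]=64, r--
l=5 r=9: |-5|<=|5| out[4]=25, r--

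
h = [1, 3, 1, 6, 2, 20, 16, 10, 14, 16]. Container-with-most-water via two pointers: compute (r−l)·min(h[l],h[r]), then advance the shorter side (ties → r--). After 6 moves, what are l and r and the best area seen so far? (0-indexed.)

[0,9] min(1,16)*9=9 best=9 * → l++
[1,9] min(3,16)*8=24 best=24 * → l++
[2,9] min(1,16)*7=7 best=24 → l++
[3,9] min(6,16)*6=36 best=36 * → l++
[4,9] min(2,16)*5=10 best=36 → l++
[5,9] min(20,16)*4=64 best=64 * → r--

l=5, r=8, best area=64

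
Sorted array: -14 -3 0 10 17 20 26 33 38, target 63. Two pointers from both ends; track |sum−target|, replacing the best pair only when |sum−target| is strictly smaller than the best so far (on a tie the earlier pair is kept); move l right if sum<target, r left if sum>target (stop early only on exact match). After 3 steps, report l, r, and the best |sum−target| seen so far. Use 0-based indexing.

l=3, r=8, best |Δ|=25

l=0 r=8: -14+38=24 d=39 *, l++
l=1 r=8: -3+38=35 d=28 *, l++
l=2 r=8: 0+38=38 d=25 *, l++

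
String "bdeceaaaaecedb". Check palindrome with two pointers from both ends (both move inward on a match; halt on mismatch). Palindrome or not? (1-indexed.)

palindrome

[1,14] 'b'=='b' → l++,r--
[2,13] 'd'=='d' → l++,r--
[3,12] 'e'=='e' → l++,r--
[4,11] 'c'=='c' → l++,r--
[5,10] 'e'=='e' → l++,r--
[6,9] 'a'=='a' → l++,r--
[7,8] 'a'=='a' → l++,r--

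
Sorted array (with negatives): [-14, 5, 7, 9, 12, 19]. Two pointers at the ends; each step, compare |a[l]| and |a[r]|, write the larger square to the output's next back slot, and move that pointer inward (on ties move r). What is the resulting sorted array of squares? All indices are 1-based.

[25, 49, 81, 144, 196, 361]

[1,6] |-14|<=|19| out[6]=361 → r--
[1,5] |-14|>|12| out[5]=196 → l++
[2,5] |5|<=|12| out[4]=144 → r--
[2,4] |5|<=|9| out[3]=81 → r--
[2,3] |5|<=|7| out[2]=49 → r--
[2,2] |5|<=|5| out[1]=25 → r--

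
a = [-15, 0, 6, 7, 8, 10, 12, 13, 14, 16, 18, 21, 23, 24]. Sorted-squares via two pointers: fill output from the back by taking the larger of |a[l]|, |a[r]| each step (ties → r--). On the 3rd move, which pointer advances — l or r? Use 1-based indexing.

[1,14] |-15|<=|24| out[14]=576 → r--
[1,13] |-15|<=|23| out[13]=529 → r--
[1,12] |-15|<=|21| out[12]=441 → r--

r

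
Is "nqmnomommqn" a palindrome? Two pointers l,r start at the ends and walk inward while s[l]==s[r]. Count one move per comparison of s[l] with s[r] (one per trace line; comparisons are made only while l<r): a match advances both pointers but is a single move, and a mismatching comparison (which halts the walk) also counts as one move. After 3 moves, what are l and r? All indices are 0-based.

[0,10] 'n'=='n' → l++,r--
[1,9] 'q'=='q' → l++,r--
[2,8] 'm'=='m' → l++,r--

l=3, r=7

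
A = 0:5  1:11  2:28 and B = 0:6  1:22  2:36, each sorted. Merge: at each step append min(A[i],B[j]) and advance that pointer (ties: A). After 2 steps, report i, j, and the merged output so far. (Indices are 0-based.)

[i=0,j=0] A[i]=5<=B[j]=6 take 5 → i++
[i=1,j=0] A[i]=11>B[j]=6 take 6 → j++

i=1, j=1, merged so far=[5, 6]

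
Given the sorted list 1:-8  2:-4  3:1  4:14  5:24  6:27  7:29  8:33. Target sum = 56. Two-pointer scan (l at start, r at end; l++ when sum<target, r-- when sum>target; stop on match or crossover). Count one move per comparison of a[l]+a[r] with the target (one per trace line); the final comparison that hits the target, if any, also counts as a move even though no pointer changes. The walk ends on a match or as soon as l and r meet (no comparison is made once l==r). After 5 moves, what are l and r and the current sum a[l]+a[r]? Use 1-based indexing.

l=5, r=7, sum=53

l=1 r=8: -8+33=25 <56, l++
l=2 r=8: -4+33=29 <56, l++
l=3 r=8: 1+33=34 <56, l++
l=4 r=8: 14+33=47 <56, l++
l=5 r=8: 24+33=57 >56, r--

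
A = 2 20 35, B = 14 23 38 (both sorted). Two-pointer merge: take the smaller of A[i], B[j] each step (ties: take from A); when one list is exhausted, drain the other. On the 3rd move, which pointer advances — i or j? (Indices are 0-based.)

i=0 j=0: A[i]=2<=B[j]=14 take 2, i++
i=1 j=0: A[i]=20>B[j]=14 take 14, j++
i=1 j=1: A[i]=20<=B[j]=23 take 20, i++

i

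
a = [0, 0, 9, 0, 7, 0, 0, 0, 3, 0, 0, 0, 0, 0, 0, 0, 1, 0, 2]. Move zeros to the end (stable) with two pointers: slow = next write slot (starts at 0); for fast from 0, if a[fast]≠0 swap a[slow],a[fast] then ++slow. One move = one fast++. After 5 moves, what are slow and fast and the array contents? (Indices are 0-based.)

(s=0,f=0) a[fast]=0 → fast++
(s=0,f=1) a[fast]=0 → fast++
(s=0,f=2) a[fast]=9≠0 swap→a[0]=9 → slow++,fast++
(s=1,f=3) a[fast]=0 → fast++
(s=1,f=4) a[fast]=7≠0 swap→a[1]=7 → slow++,fast++

slow=2, fast=5, a=[9, 7, 0, 0, 0, 0, 0, 0, 3, 0, 0, 0, 0, 0, 0, 0, 1, 0, 2]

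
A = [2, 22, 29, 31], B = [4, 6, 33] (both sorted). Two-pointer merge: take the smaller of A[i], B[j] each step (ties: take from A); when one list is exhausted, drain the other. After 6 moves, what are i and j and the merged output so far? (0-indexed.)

[i=0,j=0] A[i]=2<=B[j]=4 take 2 → i++
[i=1,j=0] A[i]=22>B[j]=4 take 4 → j++
[i=1,j=1] A[i]=22>B[j]=6 take 6 → j++
[i=1,j=2] A[i]=22<=B[j]=33 take 22 → i++
[i=2,j=2] A[i]=29<=B[j]=33 take 29 → i++
[i=3,j=2] A[i]=31<=B[j]=33 take 31 → i++

i=4, j=2, merged so far=[2, 4, 6, 22, 29, 31]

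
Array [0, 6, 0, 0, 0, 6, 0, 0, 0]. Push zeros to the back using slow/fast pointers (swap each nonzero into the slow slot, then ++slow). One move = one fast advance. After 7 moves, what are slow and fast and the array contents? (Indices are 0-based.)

slow=2, fast=7, a=[6, 6, 0, 0, 0, 0, 0, 0, 0]

(s=0,f=0) a[fast]=0 → fast++
(s=0,f=1) a[fast]=6≠0 swap→a[0]=6 → slow++,fast++
(s=1,f=2) a[fast]=0 → fast++
(s=1,f=3) a[fast]=0 → fast++
(s=1,f=4) a[fast]=0 → fast++
(s=1,f=5) a[fast]=6≠0 swap→a[1]=6 → slow++,fast++
(s=2,f=6) a[fast]=0 → fast++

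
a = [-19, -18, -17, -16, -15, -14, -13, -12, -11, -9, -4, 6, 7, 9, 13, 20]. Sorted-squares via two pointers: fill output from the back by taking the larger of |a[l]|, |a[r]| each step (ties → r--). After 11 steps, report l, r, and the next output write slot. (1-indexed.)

[1,16] |-19|<=|20| out[16]=400 → r--
[1,15] |-19|>|13| out[15]=361 → l++
[2,15] |-18|>|13| out[14]=324 → l++
[3,15] |-17|>|13| out[13]=289 → l++
[4,15] |-16|>|13| out[12]=256 → l++
[5,15] |-15|>|13| out[11]=225 → l++
[6,15] |-14|>|13| out[10]=196 → l++
[7,15] |-13|<=|13| out[9]=169 → r--
[7,14] |-13|>|9| out[8]=169 → l++
[8,14] |-12|>|9| out[7]=144 → l++
[9,14] |-11|>|9| out[6]=121 → l++

l=10, r=14, next write slot=5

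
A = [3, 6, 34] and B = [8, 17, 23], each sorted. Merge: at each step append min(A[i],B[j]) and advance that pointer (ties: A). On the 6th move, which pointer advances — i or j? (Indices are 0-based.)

i

i=0 j=0: A[i]=3<=B[j]=8 take 3, i++
i=1 j=0: A[i]=6<=B[j]=8 take 6, i++
i=2 j=0: A[i]=34>B[j]=8 take 8, j++
i=2 j=1: A[i]=34>B[j]=17 take 17, j++
i=2 j=2: A[i]=34>B[j]=23 take 23, j++
i=2 j=3: B done, take A[i]=34, i++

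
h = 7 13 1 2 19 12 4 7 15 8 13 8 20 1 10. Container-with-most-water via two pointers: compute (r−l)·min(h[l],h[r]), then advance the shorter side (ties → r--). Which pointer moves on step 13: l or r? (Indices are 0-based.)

l

l=0 r=14: min(7,10)*14=98 best=98 *, l++
l=1 r=14: min(13,10)*13=130 best=130 *, r--
l=1 r=13: min(13,1)*12=12 best=130, r--
l=1 r=12: min(13,20)*11=143 best=143 *, l++
l=2 r=12: min(1,20)*10=10 best=143, l++
l=3 r=12: min(2,20)*9=18 best=143, l++
l=4 r=12: min(19,20)*8=152 best=152 *, l++
l=5 r=12: min(12,20)*7=84 best=152, l++
l=6 r=12: min(4,20)*6=24 best=152, l++
l=7 r=12: min(7,20)*5=35 best=152, l++
l=8 r=12: min(15,20)*4=60 best=152, l++
l=9 r=12: min(8,20)*3=24 best=152, l++
l=10 r=12: min(13,20)*2=26 best=152, l++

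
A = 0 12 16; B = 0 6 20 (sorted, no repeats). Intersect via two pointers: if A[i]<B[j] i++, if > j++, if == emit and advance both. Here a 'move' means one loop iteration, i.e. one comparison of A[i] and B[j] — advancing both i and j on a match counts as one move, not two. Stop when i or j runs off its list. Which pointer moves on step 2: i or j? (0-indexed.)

[i=0,j=0] 0==0 emit → i++,j++
[i=1,j=1] 12>6 → j++

j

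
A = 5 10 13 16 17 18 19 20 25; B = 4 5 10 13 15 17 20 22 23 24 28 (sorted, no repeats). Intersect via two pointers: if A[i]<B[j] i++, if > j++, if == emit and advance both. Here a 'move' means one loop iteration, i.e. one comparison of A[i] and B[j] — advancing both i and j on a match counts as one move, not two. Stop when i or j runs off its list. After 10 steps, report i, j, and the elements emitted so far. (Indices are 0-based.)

i=8, j=7, emitted=[5, 10, 13, 17, 20]

i=0 j=0: 5>4, j++
i=0 j=1: 5==5 emit, i++,j++
i=1 j=2: 10==10 emit, i++,j++
i=2 j=3: 13==13 emit, i++,j++
i=3 j=4: 16>15, j++
i=3 j=5: 16<17, i++
i=4 j=5: 17==17 emit, i++,j++
i=5 j=6: 18<20, i++
i=6 j=6: 19<20, i++
i=7 j=6: 20==20 emit, i++,j++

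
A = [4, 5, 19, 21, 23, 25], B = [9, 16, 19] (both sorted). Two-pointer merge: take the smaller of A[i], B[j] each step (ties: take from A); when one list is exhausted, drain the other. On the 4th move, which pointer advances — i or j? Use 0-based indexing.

[i=0,j=0] A[i]=4<=B[j]=9 take 4 → i++
[i=1,j=0] A[i]=5<=B[j]=9 take 5 → i++
[i=2,j=0] A[i]=19>B[j]=9 take 9 → j++
[i=2,j=1] A[i]=19>B[j]=16 take 16 → j++

j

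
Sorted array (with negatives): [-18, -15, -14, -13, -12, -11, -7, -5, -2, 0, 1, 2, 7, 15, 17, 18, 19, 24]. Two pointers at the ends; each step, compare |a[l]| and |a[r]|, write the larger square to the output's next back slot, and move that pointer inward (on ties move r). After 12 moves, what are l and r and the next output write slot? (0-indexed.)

[0,17] |-18|<=|24| out[17]=576 → r--
[0,16] |-18|<=|19| out[16]=361 → r--
[0,15] |-18|<=|18| out[15]=324 → r--
[0,14] |-18|>|17| out[14]=324 → l++
[1,14] |-15|<=|17| out[13]=289 → r--
[1,13] |-15|<=|15| out[12]=225 → r--
[1,12] |-15|>|7| out[11]=225 → l++
[2,12] |-14|>|7| out[10]=196 → l++
[3,12] |-13|>|7| out[9]=169 → l++
[4,12] |-12|>|7| out[8]=144 → l++
[5,12] |-11|>|7| out[7]=121 → l++
[6,12] |-7|<=|7| out[6]=49 → r--

l=6, r=11, next write slot=5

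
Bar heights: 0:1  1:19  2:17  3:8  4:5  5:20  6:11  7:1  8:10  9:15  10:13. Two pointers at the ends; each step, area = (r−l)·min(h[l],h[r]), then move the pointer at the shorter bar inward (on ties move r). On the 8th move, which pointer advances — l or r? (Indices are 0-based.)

l

l=0 r=10: min(1,13)*10=10 best=10 *, l++
l=1 r=10: min(19,13)*9=117 best=117 *, r--
l=1 r=9: min(19,15)*8=120 best=120 *, r--
l=1 r=8: min(19,10)*7=70 best=120, r--
l=1 r=7: min(19,1)*6=6 best=120, r--
l=1 r=6: min(19,11)*5=55 best=120, r--
l=1 r=5: min(19,20)*4=76 best=120, l++
l=2 r=5: min(17,20)*3=51 best=120, l++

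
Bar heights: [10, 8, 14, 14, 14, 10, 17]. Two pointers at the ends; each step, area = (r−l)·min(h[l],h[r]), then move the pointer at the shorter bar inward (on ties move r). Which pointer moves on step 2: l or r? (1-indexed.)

l=1 r=7: min(10,17)*6=60 best=60 *, l++
l=2 r=7: min(8,17)*5=40 best=60, l++

l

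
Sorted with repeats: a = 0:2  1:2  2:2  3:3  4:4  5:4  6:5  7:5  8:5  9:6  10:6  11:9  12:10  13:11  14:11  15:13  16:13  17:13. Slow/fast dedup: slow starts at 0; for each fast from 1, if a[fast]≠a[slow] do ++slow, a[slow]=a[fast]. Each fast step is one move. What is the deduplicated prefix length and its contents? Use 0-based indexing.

slow=0 fast=1: a[fast]=2=a[slow] dup, fast++
slow=0 fast=2: a[fast]=2=a[slow] dup, fast++
slow=0 fast=3: a[fast]=3≠a[slow]=2 write a[1]=3, slow++,fast++
slow=1 fast=4: a[fast]=4≠a[slow]=3 write a[2]=4, slow++,fast++
slow=2 fast=5: a[fast]=4=a[slow] dup, fast++
slow=2 fast=6: a[fast]=5≠a[slow]=4 write a[3]=5, slow++,fast++
slow=3 fast=7: a[fast]=5=a[slow] dup, fast++
slow=3 fast=8: a[fast]=5=a[slow] dup, fast++
slow=3 fast=9: a[fast]=6≠a[slow]=5 write a[4]=6, slow++,fast++
slow=4 fast=10: a[fast]=6=a[slow] dup, fast++
slow=4 fast=11: a[fast]=9≠a[slow]=6 write a[5]=9, slow++,fast++
slow=5 fast=12: a[fast]=10≠a[slow]=9 write a[6]=10, slow++,fast++
slow=6 fast=13: a[fast]=11≠a[slow]=10 write a[7]=11, slow++,fast++
slow=7 fast=14: a[fast]=11=a[slow] dup, fast++
slow=7 fast=15: a[fast]=13≠a[slow]=11 write a[8]=13, slow++,fast++
slow=8 fast=16: a[fast]=13=a[slow] dup, fast++
slow=8 fast=17: a[fast]=13=a[slow] dup, fast++

length 9; prefix = [2, 3, 4, 5, 6, 9, 10, 11, 13]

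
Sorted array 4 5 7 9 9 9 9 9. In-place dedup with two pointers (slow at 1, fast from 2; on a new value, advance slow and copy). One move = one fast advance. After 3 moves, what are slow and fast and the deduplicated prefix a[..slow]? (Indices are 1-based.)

slow=1 fast=2: a[fast]=5≠a[slow]=4 write a[2]=5, slow++,fast++
slow=2 fast=3: a[fast]=7≠a[slow]=5 write a[3]=7, slow++,fast++
slow=3 fast=4: a[fast]=9≠a[slow]=7 write a[4]=9, slow++,fast++

slow=4, fast=5, prefix=[4, 5, 7, 9]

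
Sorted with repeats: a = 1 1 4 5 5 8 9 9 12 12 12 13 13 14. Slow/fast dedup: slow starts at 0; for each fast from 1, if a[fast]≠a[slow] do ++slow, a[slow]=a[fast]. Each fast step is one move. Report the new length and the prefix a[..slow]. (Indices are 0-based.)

(s=0,f=1) a[fast]=1=a[slow] dup → fast++
(s=0,f=2) a[fast]=4≠a[slow]=1 write a[1]=4 → slow++,fast++
(s=1,f=3) a[fast]=5≠a[slow]=4 write a[2]=5 → slow++,fast++
(s=2,f=4) a[fast]=5=a[slow] dup → fast++
(s=2,f=5) a[fast]=8≠a[slow]=5 write a[3]=8 → slow++,fast++
(s=3,f=6) a[fast]=9≠a[slow]=8 write a[4]=9 → slow++,fast++
(s=4,f=7) a[fast]=9=a[slow] dup → fast++
(s=4,f=8) a[fast]=12≠a[slow]=9 write a[5]=12 → slow++,fast++
(s=5,f=9) a[fast]=12=a[slow] dup → fast++
(s=5,f=10) a[fast]=12=a[slow] dup → fast++
(s=5,f=11) a[fast]=13≠a[slow]=12 write a[6]=13 → slow++,fast++
(s=6,f=12) a[fast]=13=a[slow] dup → fast++
(s=6,f=13) a[fast]=14≠a[slow]=13 write a[7]=14 → slow++,fast++

length 8; prefix = [1, 4, 5, 8, 9, 12, 13, 14]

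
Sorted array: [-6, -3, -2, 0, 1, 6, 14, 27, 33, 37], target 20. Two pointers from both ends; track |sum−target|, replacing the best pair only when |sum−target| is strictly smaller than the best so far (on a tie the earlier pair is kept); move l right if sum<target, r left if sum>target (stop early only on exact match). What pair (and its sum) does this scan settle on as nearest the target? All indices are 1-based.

l=1 r=10: -6+37=31 d=11 *, r--
l=1 r=9: -6+33=27 d=7 *, r--
l=1 r=8: -6+27=21 d=1 *, r--
l=1 r=7: -6+14=8 d=12, l++
l=2 r=7: -3+14=11 d=9, l++
l=3 r=7: -2+14=12 d=8, l++
l=4 r=7: 0+14=14 d=6, l++
l=5 r=7: 1+14=15 d=5, l++
l=6 r=7: 6+14=20 d=0 *, stop

pair (6, 14) with sum 20 (|Δ|=0)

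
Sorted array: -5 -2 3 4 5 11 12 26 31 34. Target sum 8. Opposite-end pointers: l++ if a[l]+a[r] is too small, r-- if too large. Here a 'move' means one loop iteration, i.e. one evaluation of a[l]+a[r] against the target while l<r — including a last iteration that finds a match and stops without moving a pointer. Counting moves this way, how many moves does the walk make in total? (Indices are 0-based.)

8 moves

l=0 r=9: -5+34=29 >8, r--
l=0 r=8: -5+31=26 >8, r--
l=0 r=7: -5+26=21 >8, r--
l=0 r=6: -5+12=7 <8, l++
l=1 r=6: -2+12=10 >8, r--
l=1 r=5: -2+11=9 >8, r--
l=1 r=4: -2+5=3 <8, l++
l=2 r=4: 3+5=8, found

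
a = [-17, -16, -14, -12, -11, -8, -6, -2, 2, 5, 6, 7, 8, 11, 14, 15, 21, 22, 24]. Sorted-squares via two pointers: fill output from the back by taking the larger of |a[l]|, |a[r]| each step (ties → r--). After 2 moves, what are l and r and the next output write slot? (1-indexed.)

l=1, r=17, next write slot=17

[1,19] |-17|<=|24| out[19]=576 → r--
[1,18] |-17|<=|22| out[18]=484 → r--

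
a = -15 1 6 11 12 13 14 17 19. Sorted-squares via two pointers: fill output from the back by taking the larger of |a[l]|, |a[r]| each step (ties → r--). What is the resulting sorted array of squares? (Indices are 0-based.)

[0,8] |-15|<=|19| out[8]=361 → r--
[0,7] |-15|<=|17| out[7]=289 → r--
[0,6] |-15|>|14| out[6]=225 → l++
[1,6] |1|<=|14| out[5]=196 → r--
[1,5] |1|<=|13| out[4]=169 → r--
[1,4] |1|<=|12| out[3]=144 → r--
[1,3] |1|<=|11| out[2]=121 → r--
[1,2] |1|<=|6| out[1]=36 → r--
[1,1] |1|<=|1| out[0]=1 → r--

[1, 36, 121, 144, 169, 196, 225, 289, 361]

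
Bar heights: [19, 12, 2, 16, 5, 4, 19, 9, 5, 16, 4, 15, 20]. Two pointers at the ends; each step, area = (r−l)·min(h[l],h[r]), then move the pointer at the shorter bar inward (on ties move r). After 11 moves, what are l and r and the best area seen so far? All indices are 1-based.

l=12, r=13, best area=228

[1,13] min(19,20)*12=228 best=228 * → l++
[2,13] min(12,20)*11=132 best=228 → l++
[3,13] min(2,20)*10=20 best=228 → l++
[4,13] min(16,20)*9=144 best=228 → l++
[5,13] min(5,20)*8=40 best=228 → l++
[6,13] min(4,20)*7=28 best=228 → l++
[7,13] min(19,20)*6=114 best=228 → l++
[8,13] min(9,20)*5=45 best=228 → l++
[9,13] min(5,20)*4=20 best=228 → l++
[10,13] min(16,20)*3=48 best=228 → l++
[11,13] min(4,20)*2=8 best=228 → l++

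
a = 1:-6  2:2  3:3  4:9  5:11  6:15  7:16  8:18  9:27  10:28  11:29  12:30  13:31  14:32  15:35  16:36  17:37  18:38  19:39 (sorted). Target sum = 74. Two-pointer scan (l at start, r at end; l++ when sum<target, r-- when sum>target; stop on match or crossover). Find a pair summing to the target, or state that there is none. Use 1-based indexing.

(35, 39)

l=1 r=19: -6+39=33 <74, l++
l=2 r=19: 2+39=41 <74, l++
l=3 r=19: 3+39=42 <74, l++
l=4 r=19: 9+39=48 <74, l++
l=5 r=19: 11+39=50 <74, l++
l=6 r=19: 15+39=54 <74, l++
l=7 r=19: 16+39=55 <74, l++
l=8 r=19: 18+39=57 <74, l++
l=9 r=19: 27+39=66 <74, l++
l=10 r=19: 28+39=67 <74, l++
l=11 r=19: 29+39=68 <74, l++
l=12 r=19: 30+39=69 <74, l++
l=13 r=19: 31+39=70 <74, l++
l=14 r=19: 32+39=71 <74, l++
l=15 r=19: 35+39=74, found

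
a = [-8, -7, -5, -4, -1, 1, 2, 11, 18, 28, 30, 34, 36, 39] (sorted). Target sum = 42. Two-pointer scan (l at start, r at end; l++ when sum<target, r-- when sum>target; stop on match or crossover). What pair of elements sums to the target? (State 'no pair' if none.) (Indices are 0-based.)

[0,13] -8+39=31 <42 → l++
[1,13] -7+39=32 <42 → l++
[2,13] -5+39=34 <42 → l++
[3,13] -4+39=35 <42 → l++
[4,13] -1+39=38 <42 → l++
[5,13] 1+39=40 <42 → l++
[6,13] 2+39=41 <42 → l++
[7,13] 11+39=50 >42 → r--
[7,12] 11+36=47 >42 → r--
[7,11] 11+34=45 >42 → r--
[7,10] 11+30=41 <42 → l++
[8,10] 18+30=48 >42 → r--
[8,9] 18+28=46 >42 → r--

no pair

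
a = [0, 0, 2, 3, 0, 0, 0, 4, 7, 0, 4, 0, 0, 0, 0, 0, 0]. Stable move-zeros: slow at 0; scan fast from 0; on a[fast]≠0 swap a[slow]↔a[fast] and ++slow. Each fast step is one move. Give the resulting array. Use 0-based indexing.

(s=0,f=0) a[fast]=0 → fast++
(s=0,f=1) a[fast]=0 → fast++
(s=0,f=2) a[fast]=2≠0 swap→a[0]=2 → slow++,fast++
(s=1,f=3) a[fast]=3≠0 swap→a[1]=3 → slow++,fast++
(s=2,f=4) a[fast]=0 → fast++
(s=2,f=5) a[fast]=0 → fast++
(s=2,f=6) a[fast]=0 → fast++
(s=2,f=7) a[fast]=4≠0 swap→a[2]=4 → slow++,fast++
(s=3,f=8) a[fast]=7≠0 swap→a[3]=7 → slow++,fast++
(s=4,f=9) a[fast]=0 → fast++
(s=4,f=10) a[fast]=4≠0 swap→a[4]=4 → slow++,fast++
(s=5,f=11) a[fast]=0 → fast++
(s=5,f=12) a[fast]=0 → fast++
(s=5,f=13) a[fast]=0 → fast++
(s=5,f=14) a[fast]=0 → fast++
(s=5,f=15) a[fast]=0 → fast++
(s=5,f=16) a[fast]=0 → fast++

[2, 3, 4, 7, 4, 0, 0, 0, 0, 0, 0, 0, 0, 0, 0, 0, 0]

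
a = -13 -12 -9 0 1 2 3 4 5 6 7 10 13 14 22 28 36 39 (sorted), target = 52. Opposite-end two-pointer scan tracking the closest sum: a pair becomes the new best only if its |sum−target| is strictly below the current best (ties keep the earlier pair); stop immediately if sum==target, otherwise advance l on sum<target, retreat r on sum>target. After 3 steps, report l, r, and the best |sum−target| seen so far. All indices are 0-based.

l=3, r=17, best |Δ|=22

l=0 r=17: -13+39=26 d=26 *, l++
l=1 r=17: -12+39=27 d=25 *, l++
l=2 r=17: -9+39=30 d=22 *, l++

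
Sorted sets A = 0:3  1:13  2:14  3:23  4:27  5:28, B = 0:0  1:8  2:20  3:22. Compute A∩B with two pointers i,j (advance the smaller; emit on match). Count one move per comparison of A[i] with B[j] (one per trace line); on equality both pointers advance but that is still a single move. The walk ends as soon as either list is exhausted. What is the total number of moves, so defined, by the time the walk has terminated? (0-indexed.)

i=0 j=0: 3>0, j++
i=0 j=1: 3<8, i++
i=1 j=1: 13>8, j++
i=1 j=2: 13<20, i++
i=2 j=2: 14<20, i++
i=3 j=2: 23>20, j++
i=3 j=3: 23>22, j++

7 moves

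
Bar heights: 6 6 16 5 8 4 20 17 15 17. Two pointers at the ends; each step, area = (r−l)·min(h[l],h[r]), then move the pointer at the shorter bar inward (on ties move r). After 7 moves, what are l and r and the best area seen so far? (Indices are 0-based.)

l=0 r=9: min(6,17)*9=54 best=54 *, l++
l=1 r=9: min(6,17)*8=48 best=54, l++
l=2 r=9: min(16,17)*7=112 best=112 *, l++
l=3 r=9: min(5,17)*6=30 best=112, l++
l=4 r=9: min(8,17)*5=40 best=112, l++
l=5 r=9: min(4,17)*4=16 best=112, l++
l=6 r=9: min(20,17)*3=51 best=112, r--

l=6, r=8, best area=112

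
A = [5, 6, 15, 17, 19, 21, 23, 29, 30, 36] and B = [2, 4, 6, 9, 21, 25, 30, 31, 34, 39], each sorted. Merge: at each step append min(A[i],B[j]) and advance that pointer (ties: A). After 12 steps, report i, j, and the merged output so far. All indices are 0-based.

i=7, j=5, merged so far=[2, 4, 5, 6, 6, 9, 15, 17, 19, 21, 21, 23]

i=0 j=0: A[i]=5>B[j]=2 take 2, j++
i=0 j=1: A[i]=5>B[j]=4 take 4, j++
i=0 j=2: A[i]=5<=B[j]=6 take 5, i++
i=1 j=2: A[i]=6<=B[j]=6 take 6, i++
i=2 j=2: A[i]=15>B[j]=6 take 6, j++
i=2 j=3: A[i]=15>B[j]=9 take 9, j++
i=2 j=4: A[i]=15<=B[j]=21 take 15, i++
i=3 j=4: A[i]=17<=B[j]=21 take 17, i++
i=4 j=4: A[i]=19<=B[j]=21 take 19, i++
i=5 j=4: A[i]=21<=B[j]=21 take 21, i++
i=6 j=4: A[i]=23>B[j]=21 take 21, j++
i=6 j=5: A[i]=23<=B[j]=25 take 23, i++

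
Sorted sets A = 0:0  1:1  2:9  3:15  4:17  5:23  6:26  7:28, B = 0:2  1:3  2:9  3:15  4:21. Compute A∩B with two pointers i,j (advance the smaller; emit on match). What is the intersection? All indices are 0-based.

i=0 j=0: 0<2, i++
i=1 j=0: 1<2, i++
i=2 j=0: 9>2, j++
i=2 j=1: 9>3, j++
i=2 j=2: 9==9 emit, i++,j++
i=3 j=3: 15==15 emit, i++,j++
i=4 j=4: 17<21, i++
i=5 j=4: 23>21, j++

intersection = [9, 15]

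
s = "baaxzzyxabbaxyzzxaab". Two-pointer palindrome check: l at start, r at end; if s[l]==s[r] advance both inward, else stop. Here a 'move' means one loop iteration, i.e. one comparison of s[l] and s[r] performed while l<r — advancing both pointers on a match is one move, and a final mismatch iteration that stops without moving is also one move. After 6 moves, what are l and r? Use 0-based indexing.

l=6, r=13

[0,19] 'b'=='b' → l++,r--
[1,18] 'a'=='a' → l++,r--
[2,17] 'a'=='a' → l++,r--
[3,16] 'x'=='x' → l++,r--
[4,15] 'z'=='z' → l++,r--
[5,14] 'z'=='z' → l++,r--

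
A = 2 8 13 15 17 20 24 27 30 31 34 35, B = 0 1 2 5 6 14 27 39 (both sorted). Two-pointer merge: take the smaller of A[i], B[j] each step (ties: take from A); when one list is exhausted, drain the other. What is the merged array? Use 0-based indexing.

[i=0,j=0] A[i]=2>B[j]=0 take 0 → j++
[i=0,j=1] A[i]=2>B[j]=1 take 1 → j++
[i=0,j=2] A[i]=2<=B[j]=2 take 2 → i++
[i=1,j=2] A[i]=8>B[j]=2 take 2 → j++
[i=1,j=3] A[i]=8>B[j]=5 take 5 → j++
[i=1,j=4] A[i]=8>B[j]=6 take 6 → j++
[i=1,j=5] A[i]=8<=B[j]=14 take 8 → i++
[i=2,j=5] A[i]=13<=B[j]=14 take 13 → i++
[i=3,j=5] A[i]=15>B[j]=14 take 14 → j++
[i=3,j=6] A[i]=15<=B[j]=27 take 15 → i++
[i=4,j=6] A[i]=17<=B[j]=27 take 17 → i++
[i=5,j=6] A[i]=20<=B[j]=27 take 20 → i++
[i=6,j=6] A[i]=24<=B[j]=27 take 24 → i++
[i=7,j=6] A[i]=27<=B[j]=27 take 27 → i++
[i=8,j=6] A[i]=30>B[j]=27 take 27 → j++
[i=8,j=7] A[i]=30<=B[j]=39 take 30 → i++
[i=9,j=7] A[i]=31<=B[j]=39 take 31 → i++
[i=10,j=7] A[i]=34<=B[j]=39 take 34 → i++
[i=11,j=7] A[i]=35<=B[j]=39 take 35 → i++
[i=12,j=7] A done, take B[j]=39 → j++

[0, 1, 2, 2, 5, 6, 8, 13, 14, 15, 17, 20, 24, 27, 27, 30, 31, 34, 35, 39]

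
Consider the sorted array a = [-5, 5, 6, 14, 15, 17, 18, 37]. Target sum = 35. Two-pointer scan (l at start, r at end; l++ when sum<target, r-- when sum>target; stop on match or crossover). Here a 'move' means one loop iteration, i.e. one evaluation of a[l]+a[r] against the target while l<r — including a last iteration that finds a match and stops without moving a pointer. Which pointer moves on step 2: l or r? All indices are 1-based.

l=1 r=8: -5+37=32 <35, l++
l=2 r=8: 5+37=42 >35, r--

r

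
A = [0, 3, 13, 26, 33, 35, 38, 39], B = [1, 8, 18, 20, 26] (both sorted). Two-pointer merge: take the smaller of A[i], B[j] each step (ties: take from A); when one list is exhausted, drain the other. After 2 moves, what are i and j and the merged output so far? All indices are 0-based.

i=1, j=1, merged so far=[0, 1]

[i=0,j=0] A[i]=0<=B[j]=1 take 0 → i++
[i=1,j=0] A[i]=3>B[j]=1 take 1 → j++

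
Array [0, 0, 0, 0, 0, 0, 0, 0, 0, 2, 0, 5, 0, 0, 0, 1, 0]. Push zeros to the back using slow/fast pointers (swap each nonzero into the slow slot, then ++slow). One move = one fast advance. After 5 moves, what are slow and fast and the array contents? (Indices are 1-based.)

(s=1,f=1) a[fast]=0 → fast++
(s=1,f=2) a[fast]=0 → fast++
(s=1,f=3) a[fast]=0 → fast++
(s=1,f=4) a[fast]=0 → fast++
(s=1,f=5) a[fast]=0 → fast++

slow=1, fast=6, a=[0, 0, 0, 0, 0, 0, 0, 0, 0, 2, 0, 5, 0, 0, 0, 1, 0]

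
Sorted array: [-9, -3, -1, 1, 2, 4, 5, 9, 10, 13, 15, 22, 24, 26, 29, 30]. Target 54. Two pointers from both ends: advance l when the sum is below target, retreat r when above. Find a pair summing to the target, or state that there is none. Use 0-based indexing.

(24, 30)

l=0 r=15: -9+30=21 <54, l++
l=1 r=15: -3+30=27 <54, l++
l=2 r=15: -1+30=29 <54, l++
l=3 r=15: 1+30=31 <54, l++
l=4 r=15: 2+30=32 <54, l++
l=5 r=15: 4+30=34 <54, l++
l=6 r=15: 5+30=35 <54, l++
l=7 r=15: 9+30=39 <54, l++
l=8 r=15: 10+30=40 <54, l++
l=9 r=15: 13+30=43 <54, l++
l=10 r=15: 15+30=45 <54, l++
l=11 r=15: 22+30=52 <54, l++
l=12 r=15: 24+30=54, found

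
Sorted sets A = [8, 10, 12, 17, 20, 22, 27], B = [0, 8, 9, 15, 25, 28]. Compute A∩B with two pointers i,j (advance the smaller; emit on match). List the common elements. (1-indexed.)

intersection = [8]

i=1 j=1: 8>0, j++
i=1 j=2: 8==8 emit, i++,j++
i=2 j=3: 10>9, j++
i=2 j=4: 10<15, i++
i=3 j=4: 12<15, i++
i=4 j=4: 17>15, j++
i=4 j=5: 17<25, i++
i=5 j=5: 20<25, i++
i=6 j=5: 22<25, i++
i=7 j=5: 27>25, j++
i=7 j=6: 27<28, i++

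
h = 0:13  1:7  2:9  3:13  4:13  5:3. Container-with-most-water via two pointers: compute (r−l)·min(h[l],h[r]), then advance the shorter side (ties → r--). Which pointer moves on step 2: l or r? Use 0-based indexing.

l=0 r=5: min(13,3)*5=15 best=15 *, r--
l=0 r=4: min(13,13)*4=52 best=52 *, r--

r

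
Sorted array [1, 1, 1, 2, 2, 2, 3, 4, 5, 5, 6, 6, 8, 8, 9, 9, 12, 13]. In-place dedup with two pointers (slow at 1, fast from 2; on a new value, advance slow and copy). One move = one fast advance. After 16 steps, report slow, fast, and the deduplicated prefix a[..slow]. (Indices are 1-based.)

slow=9, fast=18, prefix=[1, 2, 3, 4, 5, 6, 8, 9, 12]

(s=1,f=2) a[fast]=1=a[slow] dup → fast++
(s=1,f=3) a[fast]=1=a[slow] dup → fast++
(s=1,f=4) a[fast]=2≠a[slow]=1 write a[2]=2 → slow++,fast++
(s=2,f=5) a[fast]=2=a[slow] dup → fast++
(s=2,f=6) a[fast]=2=a[slow] dup → fast++
(s=2,f=7) a[fast]=3≠a[slow]=2 write a[3]=3 → slow++,fast++
(s=3,f=8) a[fast]=4≠a[slow]=3 write a[4]=4 → slow++,fast++
(s=4,f=9) a[fast]=5≠a[slow]=4 write a[5]=5 → slow++,fast++
(s=5,f=10) a[fast]=5=a[slow] dup → fast++
(s=5,f=11) a[fast]=6≠a[slow]=5 write a[6]=6 → slow++,fast++
(s=6,f=12) a[fast]=6=a[slow] dup → fast++
(s=6,f=13) a[fast]=8≠a[slow]=6 write a[7]=8 → slow++,fast++
(s=7,f=14) a[fast]=8=a[slow] dup → fast++
(s=7,f=15) a[fast]=9≠a[slow]=8 write a[8]=9 → slow++,fast++
(s=8,f=16) a[fast]=9=a[slow] dup → fast++
(s=8,f=17) a[fast]=12≠a[slow]=9 write a[9]=12 → slow++,fast++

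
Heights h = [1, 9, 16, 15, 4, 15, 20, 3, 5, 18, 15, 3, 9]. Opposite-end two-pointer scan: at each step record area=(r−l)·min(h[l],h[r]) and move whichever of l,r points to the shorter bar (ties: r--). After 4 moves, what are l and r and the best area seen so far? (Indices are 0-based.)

[0,12] min(1,9)*12=12 best=12 * → l++
[1,12] min(9,9)*11=99 best=99 * → r--
[1,11] min(9,3)*10=30 best=99 → r--
[1,10] min(9,15)*9=81 best=99 → l++

l=2, r=10, best area=99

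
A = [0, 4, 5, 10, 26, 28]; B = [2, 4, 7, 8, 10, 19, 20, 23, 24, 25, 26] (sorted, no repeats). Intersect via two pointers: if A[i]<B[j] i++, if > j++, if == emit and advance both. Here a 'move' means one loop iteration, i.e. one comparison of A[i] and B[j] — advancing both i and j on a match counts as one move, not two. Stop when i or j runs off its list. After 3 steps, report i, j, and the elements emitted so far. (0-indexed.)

i=2, j=2, emitted=[4]

i=0 j=0: 0<2, i++
i=1 j=0: 4>2, j++
i=1 j=1: 4==4 emit, i++,j++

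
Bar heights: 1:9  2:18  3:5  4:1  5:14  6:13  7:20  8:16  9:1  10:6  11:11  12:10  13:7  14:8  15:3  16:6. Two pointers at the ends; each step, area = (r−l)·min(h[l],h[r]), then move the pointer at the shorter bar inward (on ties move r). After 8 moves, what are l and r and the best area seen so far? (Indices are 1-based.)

l=2, r=9, best area=104

l=1 r=16: min(9,6)*15=90 best=90 *, r--
l=1 r=15: min(9,3)*14=42 best=90, r--
l=1 r=14: min(9,8)*13=104 best=104 *, r--
l=1 r=13: min(9,7)*12=84 best=104, r--
l=1 r=12: min(9,10)*11=99 best=104, l++
l=2 r=12: min(18,10)*10=100 best=104, r--
l=2 r=11: min(18,11)*9=99 best=104, r--
l=2 r=10: min(18,6)*8=48 best=104, r--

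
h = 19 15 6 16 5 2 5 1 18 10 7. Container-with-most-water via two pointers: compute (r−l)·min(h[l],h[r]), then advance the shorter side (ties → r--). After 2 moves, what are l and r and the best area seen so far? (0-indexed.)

l=0, r=8, best area=90

l=0 r=10: min(19,7)*10=70 best=70 *, r--
l=0 r=9: min(19,10)*9=90 best=90 *, r--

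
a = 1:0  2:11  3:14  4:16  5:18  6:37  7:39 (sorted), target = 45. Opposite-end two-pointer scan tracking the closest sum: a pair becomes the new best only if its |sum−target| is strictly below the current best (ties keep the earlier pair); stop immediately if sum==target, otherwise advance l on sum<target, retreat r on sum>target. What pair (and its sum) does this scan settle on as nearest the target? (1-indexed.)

pair (11, 37) with sum 48 (|Δ|=3)

l=1 r=7: 0+39=39 d=6 *, l++
l=2 r=7: 11+39=50 d=5 *, r--
l=2 r=6: 11+37=48 d=3 *, r--
l=2 r=5: 11+18=29 d=16, l++
l=3 r=5: 14+18=32 d=13, l++
l=4 r=5: 16+18=34 d=11, l++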